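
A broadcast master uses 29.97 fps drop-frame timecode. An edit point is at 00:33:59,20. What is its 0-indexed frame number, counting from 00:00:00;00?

61130

Complete 10-minute blocks: 3, each 17982 frames → 53946.
Remaining 3 whole minutes in the current block: 1800 + 2 × 1798 = 5396 frames.
Within the current minute: 59 × 30 + 20 − 2 = 1788 (labels ;00/;01 skipped at this minute). Total = 53946 + 5396 + 1788 = 61130.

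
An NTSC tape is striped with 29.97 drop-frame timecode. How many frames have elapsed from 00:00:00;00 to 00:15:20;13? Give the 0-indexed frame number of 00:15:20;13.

Complete 10-minute blocks: 1, each 17982 frames → 17982.
Remaining 5 whole minutes in the current block: 1800 + 4 × 1798 = 8992 frames.
Within the current minute: 20 × 30 + 13 − 2 = 611 (labels ;00/;01 skipped at this minute). Total = 17982 + 8992 + 611 = 27585.

27585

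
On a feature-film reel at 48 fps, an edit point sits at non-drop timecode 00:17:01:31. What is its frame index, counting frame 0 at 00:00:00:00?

Total seconds to the label: (0 × 3600 + 17 × 60 + 1) = 1021.
Frame index = 1021 × 48 + 31 = 49039.

49039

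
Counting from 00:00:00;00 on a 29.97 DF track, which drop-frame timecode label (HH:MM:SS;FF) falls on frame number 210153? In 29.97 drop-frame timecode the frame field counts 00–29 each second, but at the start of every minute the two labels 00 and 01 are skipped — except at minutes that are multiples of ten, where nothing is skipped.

01:56:52;03

Ten DF minutes hold 17982 frames, so frame 210153 lies in block 11 (frames 197802–215783) with 12351 frames into that block.
The block's first minute is 1800 frames and the rest 1798 each; 12351 frames reaches minute 6, so 11 × 18 + 6 × 2 = 210 labels have been skipped so far.
Adding those back, label number 210153 + 210 = 210363 at 30 labels/s is 7012 s + 3 f = 1 h 56 min 52 s frame 3, i.e. 01:56:52;03.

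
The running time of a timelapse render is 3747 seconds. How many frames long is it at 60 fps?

224820 frames

Frames = 3747 × 60 = 224820.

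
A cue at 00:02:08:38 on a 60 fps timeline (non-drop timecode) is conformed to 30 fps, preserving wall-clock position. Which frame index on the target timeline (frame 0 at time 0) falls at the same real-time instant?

frame 3859

Source frame index: (0×3600 + 2×60 + 8) × 60 + 38 = 7718.
Real time: 7718 / (60) = 3859/30 s.
Target frame: (3859/30) × (30) = 3859.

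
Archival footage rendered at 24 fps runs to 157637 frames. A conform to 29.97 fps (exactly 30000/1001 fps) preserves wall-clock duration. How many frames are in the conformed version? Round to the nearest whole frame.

196849 frames

Frames at target rate = 157637 × (30000/1001) / (24) = 197046250/1001 ≈ 196849.401.
Nearest whole frame: 196849.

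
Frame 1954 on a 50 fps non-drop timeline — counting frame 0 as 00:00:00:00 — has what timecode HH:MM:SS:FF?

00:00:39:04

1954 ÷ 50 = 39 full seconds, remainder 4 frames.
39 s = 0 h 0 min 39 s.
Timecode: 00:00:39:04.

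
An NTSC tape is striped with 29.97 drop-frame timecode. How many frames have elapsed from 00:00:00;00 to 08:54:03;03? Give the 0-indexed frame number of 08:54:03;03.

As if non-drop at 30 labels/s: (8 × 3600 + 54 × 60 + 3) × 30 + 3 = 961293.
Minute boundaries passed: 534; those not divisible by 10: 534 − 53 = 481; dropped labels = 2 × 481 = 962.
Actual frame index = 961293 − 962 = 960331.

960331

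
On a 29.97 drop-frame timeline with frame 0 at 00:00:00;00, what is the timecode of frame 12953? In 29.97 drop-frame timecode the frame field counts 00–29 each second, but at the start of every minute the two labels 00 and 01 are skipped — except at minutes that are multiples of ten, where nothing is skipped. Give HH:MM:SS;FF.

00:07:12;07

Ten DF minutes hold 17982 frames, so frame 12953 lies in block 0 (frames 0–17981) with 12953 frames into that block.
The block's first minute is 1800 frames and the rest 1798 each; 12953 frames reaches minute 7, so 0 × 18 + 7 × 2 = 14 labels have been skipped so far.
Adding those back, label number 12953 + 14 = 12967 at 30 labels/s is 432 s + 7 f = 0 h 7 min 12 s frame 7, i.e. 00:07:12;07.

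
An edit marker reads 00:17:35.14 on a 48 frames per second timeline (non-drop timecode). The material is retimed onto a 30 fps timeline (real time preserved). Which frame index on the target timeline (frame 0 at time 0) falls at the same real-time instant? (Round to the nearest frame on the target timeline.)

frame 31659

Source frame index: (0×3600 + 17×60 + 35) × 48 + 14 = 50654.
Real time: 50654 / (48) = 25327/24 s.
Target frame: (25327/24) × (30) = 126635/4 ≈ 31658.750 → 31659.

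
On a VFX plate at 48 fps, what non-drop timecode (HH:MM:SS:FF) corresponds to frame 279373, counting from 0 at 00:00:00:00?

279373 ÷ 48 = 5820 full seconds, remainder 13 frames.
5820 s = 1 h 37 min 0 s.
Timecode: 01:37:00:13.

01:37:00:13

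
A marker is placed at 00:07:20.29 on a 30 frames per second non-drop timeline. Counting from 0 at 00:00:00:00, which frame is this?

Total seconds to the label: (0 × 3600 + 7 × 60 + 20) = 440.
Frame index = 440 × 30 + 29 = 13229.

13229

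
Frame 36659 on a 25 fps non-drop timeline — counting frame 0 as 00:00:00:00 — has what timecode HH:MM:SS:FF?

00:24:26:09

36659 ÷ 25 = 1466 full seconds, remainder 9 frames.
1466 s = 0 h 24 min 26 s.
Timecode: 00:24:26:09.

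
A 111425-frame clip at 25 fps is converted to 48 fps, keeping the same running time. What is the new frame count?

Target frames = source frames × (target rate / source rate) = 111425 × (48)/(25) = 111425 × 48/25 = 213936.

213936 frames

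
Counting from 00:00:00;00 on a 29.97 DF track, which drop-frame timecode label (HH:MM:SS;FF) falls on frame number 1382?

00:00:46;02

Ten DF minutes hold 17982 frames, so frame 1382 lies in block 0 (frames 0–17981) with 1382 frames into that block.
The block's first minute is 1800 frames and the rest 1798 each; 1382 frames reaches minute 0, so 0 × 18 + 0 × 2 = 0 labels have been skipped so far.
Adding those back, label number 1382 + 0 = 1382 at 30 labels/s is 46 s + 2 f = 0 h 0 min 46 s frame 2, i.e. 00:00:46;02.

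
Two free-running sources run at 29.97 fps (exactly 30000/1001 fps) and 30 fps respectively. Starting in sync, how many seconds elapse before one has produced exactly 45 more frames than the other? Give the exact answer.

The gap grows by |30 − 30000/1001| = 30/1001 frames per second.
Time for a 45-frame gap: 45 ÷ (30/1001) = 1501.5 s.

1501.5 seconds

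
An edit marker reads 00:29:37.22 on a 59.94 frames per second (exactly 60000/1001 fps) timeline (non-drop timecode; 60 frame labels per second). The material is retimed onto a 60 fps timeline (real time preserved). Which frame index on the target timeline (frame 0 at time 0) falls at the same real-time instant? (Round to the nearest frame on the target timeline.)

frame 106749

Source frame index: (0×3600 + 29×60 + 37) × 60 + 22 = 106642.
Real time: 106642 / (60000/1001) = 53374321/30000 s.
Target frame: (53374321/30000) × (60) = 53374321/500 ≈ 106748.642 → 106749.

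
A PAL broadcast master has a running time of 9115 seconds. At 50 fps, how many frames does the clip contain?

455750 frames

Frames = 9115 × 50 = 455750.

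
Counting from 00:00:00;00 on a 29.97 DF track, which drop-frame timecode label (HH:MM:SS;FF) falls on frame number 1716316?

Each 10-minute DF block holds 10 × 60 × 30 − 9 × 2 = 17982 frames. 1716316 ÷ 17982 → 95 full blocks, remainder 8026.
Within the partial block the first minute is 1800 frames and each further minute 1798, so 4 further minute boundaries passed. Total skipped labels = 18 × 95 + 2 × 4 = 1718.
Non-drop label index = 1716316 + 1718 = 1718034; at 30 labels/s that is 15:54:27:24, i.e. DF 15:54:27;24.

15:54:27;24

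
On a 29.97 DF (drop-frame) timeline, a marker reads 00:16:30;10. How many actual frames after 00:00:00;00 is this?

29680

Complete 10-minute blocks: 1, each 17982 frames → 17982.
Remaining 6 whole minutes in the current block: 1800 + 5 × 1798 = 10790 frames.
Within the current minute: 30 × 30 + 10 − 2 = 908 (labels ;00/;01 skipped at this minute). Total = 17982 + 10790 + 908 = 29680.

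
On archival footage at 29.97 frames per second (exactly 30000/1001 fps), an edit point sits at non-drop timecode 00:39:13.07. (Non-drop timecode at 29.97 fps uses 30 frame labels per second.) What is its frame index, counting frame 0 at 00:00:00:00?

Total seconds to the label: (0 × 3600 + 39 × 60 + 13) = 2353.
Frame index = 2353 × 30 + 7 = 70597.

70597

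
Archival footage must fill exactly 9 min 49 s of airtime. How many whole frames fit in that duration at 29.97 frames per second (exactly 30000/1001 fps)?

9 min 49 s = 589 s.
Frames = 589 × 30000/1001 = 17670000/1001 ≈ 17652.3477.
Complete frames: 17652.

17652 frames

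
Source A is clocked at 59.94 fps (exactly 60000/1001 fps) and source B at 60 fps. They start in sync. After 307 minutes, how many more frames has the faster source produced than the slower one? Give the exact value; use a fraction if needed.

307 min = 18420 s.
A emits 60000/1001 × 18420 = 1105200000/1001 frames; B emits 60 × 18420 = 1105200.
Difference = 1105200/1001 frames (≈ 1104.0959); B is ahead of A.

1105200/1001 frames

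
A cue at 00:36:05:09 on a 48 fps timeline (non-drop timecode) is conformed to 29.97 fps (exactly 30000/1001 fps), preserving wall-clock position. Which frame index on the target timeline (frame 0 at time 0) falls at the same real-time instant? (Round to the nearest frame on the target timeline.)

Source frame index: (0×3600 + 36×60 + 5) × 48 + 9 = 103929.
Real time: 103929 / (48) = 34643/16 s.
Target frame: (34643/16) × (30000/1001) = 9279375/143 ≈ 64890.734 → 64891.

frame 64891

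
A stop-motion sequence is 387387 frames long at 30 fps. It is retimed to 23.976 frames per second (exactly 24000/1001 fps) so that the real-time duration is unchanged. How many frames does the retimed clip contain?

309600 frames

Target frames = source frames × (target rate / source rate) = 387387 × (24000/1001)/(30) = 387387 × 800/1001 = 309600.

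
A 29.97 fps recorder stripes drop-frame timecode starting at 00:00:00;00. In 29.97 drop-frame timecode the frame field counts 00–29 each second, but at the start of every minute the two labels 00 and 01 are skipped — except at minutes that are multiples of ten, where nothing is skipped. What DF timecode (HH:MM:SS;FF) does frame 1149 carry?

Ten DF minutes hold 17982 frames, so frame 1149 lies in block 0 (frames 0–17981) with 1149 frames into that block.
The block's first minute is 1800 frames and the rest 1798 each; 1149 frames reaches minute 0, so 0 × 18 + 0 × 2 = 0 labels have been skipped so far.
Adding those back, label number 1149 + 0 = 1149 at 30 labels/s is 38 s + 9 f = 0 h 0 min 38 s frame 9, i.e. 00:00:38;09.

00:00:38;09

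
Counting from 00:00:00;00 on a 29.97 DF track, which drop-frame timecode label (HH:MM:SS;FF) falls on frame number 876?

Each 10-minute DF block holds 10 × 60 × 30 − 9 × 2 = 17982 frames. 876 ÷ 17982 → 0 full blocks, remainder 876.
Within the partial block the first minute is 1800 frames and each further minute 1798, so 0 further minute boundaries passed. Total skipped labels = 18 × 0 + 2 × 0 = 0.
Non-drop label index = 876 + 0 = 876; at 30 labels/s that is 00:00:29:06, i.e. DF 00:00:29;06.

00:00:29;06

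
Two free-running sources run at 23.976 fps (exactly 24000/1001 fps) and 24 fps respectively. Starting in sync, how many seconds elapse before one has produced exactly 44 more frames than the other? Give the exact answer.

11011/6 seconds

The gap grows by |24 − 24000/1001| = 24/1001 frames per second.
Time for a 44-frame gap: 44 ÷ (24/1001) = 11011/6 s.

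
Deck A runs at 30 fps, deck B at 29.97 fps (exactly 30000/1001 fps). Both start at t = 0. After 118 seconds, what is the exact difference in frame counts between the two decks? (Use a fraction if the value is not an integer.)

A emits 30 × 118 = 3540 frames; B emits 30000/1001 × 118 = 3540000/1001.
Difference = 3540/1001 frames (≈ 3.5365); B is behind A.

3540/1001 frames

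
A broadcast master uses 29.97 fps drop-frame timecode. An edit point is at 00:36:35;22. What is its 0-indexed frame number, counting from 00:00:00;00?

As if non-drop at 30 labels/s: (0 × 3600 + 36 × 60 + 35) × 30 + 22 = 65872.
Minute boundaries passed: 36; those not divisible by 10: 36 − 3 = 33; dropped labels = 2 × 33 = 66.
Actual frame index = 65872 − 66 = 65806.

65806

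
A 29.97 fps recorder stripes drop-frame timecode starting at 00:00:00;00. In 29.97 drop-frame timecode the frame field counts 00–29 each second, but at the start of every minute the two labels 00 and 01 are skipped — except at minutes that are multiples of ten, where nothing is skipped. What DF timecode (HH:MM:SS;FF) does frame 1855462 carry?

Each 10-minute DF block holds 10 × 60 × 30 − 9 × 2 = 17982 frames. 1855462 ÷ 17982 → 103 full blocks, remainder 3316.
Within the partial block the first minute is 1800 frames and each further minute 1798, so 1 further minute boundary passed. Total skipped labels = 18 × 103 + 2 × 1 = 1856.
Non-drop label index = 1855462 + 1856 = 1857318; at 30 labels/s that is 17:11:50:18, i.e. DF 17:11:50;18.

17:11:50;18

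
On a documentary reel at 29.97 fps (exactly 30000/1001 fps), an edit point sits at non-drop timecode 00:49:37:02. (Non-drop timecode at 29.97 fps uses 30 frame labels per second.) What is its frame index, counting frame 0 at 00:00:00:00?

frame 89312

Total seconds to the label: (0 × 3600 + 49 × 60 + 37) = 2977.
Frame index = 2977 × 30 + 2 = 89312.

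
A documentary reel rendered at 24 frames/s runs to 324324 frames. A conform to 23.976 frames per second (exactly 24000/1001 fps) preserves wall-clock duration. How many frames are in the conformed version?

324000 frames

Target frames = source frames × (target rate / source rate) = 324324 × (24000/1001)/(24) = 324324 × 1000/1001 = 324000.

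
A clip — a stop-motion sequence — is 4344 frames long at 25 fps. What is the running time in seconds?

Running time = 4344 / (25) = 173.76 s.

173.76 seconds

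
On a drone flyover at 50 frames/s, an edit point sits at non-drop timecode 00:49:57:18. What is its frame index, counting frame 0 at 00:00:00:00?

Total seconds to the label: (0 × 3600 + 49 × 60 + 57) = 2997.
Frame index = 2997 × 50 + 18 = 149868.

149868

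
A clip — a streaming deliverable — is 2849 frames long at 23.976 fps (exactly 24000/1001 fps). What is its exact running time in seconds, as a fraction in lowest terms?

Running time = 2849 ÷ (24000/1001) = 2849 × 1001/24000 = 2851849/24000 s.

2851849/24000 seconds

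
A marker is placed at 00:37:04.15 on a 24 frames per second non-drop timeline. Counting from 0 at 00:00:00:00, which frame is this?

frame 53391

Total seconds to the label: (0 × 3600 + 37 × 60 + 4) = 2224.
Frame index = 2224 × 24 + 15 = 53391.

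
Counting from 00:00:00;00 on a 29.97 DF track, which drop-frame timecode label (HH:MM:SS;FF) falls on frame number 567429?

05:15:33;07

Each 10-minute DF block holds 10 × 60 × 30 − 9 × 2 = 17982 frames. 567429 ÷ 17982 → 31 full blocks, remainder 9987.
Within the partial block the first minute is 1800 frames and each further minute 1798, so 5 further minute boundaries passed. Total skipped labels = 18 × 31 + 2 × 5 = 568.
Non-drop label index = 567429 + 568 = 567997; at 30 labels/s that is 05:15:33:07, i.e. DF 05:15:33;07.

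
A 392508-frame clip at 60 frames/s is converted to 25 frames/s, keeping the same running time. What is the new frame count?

Target frames = source frames × (target rate / source rate) = 392508 × (25)/(60) = 392508 × 5/12 = 163545.

163545 frames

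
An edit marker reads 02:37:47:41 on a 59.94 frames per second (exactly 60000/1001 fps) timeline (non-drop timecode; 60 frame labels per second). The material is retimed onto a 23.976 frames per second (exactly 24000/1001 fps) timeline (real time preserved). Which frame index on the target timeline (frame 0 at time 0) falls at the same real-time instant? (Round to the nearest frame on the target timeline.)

frame 227224

Source frame index: (2×3600 + 37×60 + 47) × 60 + 41 = 568061.
Real time: 568061 / (60000/1001) = 568629061/60000 s.
Target frame: (568629061/60000) × (24000/1001) = 1136122/5 ≈ 227224.400 → 227224.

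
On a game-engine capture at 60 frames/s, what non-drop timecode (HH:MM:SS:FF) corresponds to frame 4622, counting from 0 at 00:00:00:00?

00:01:17:02

4622 ÷ 60 = 77 full seconds, remainder 2 frames.
77 s = 0 h 1 min 17 s.
Timecode: 00:01:17:02.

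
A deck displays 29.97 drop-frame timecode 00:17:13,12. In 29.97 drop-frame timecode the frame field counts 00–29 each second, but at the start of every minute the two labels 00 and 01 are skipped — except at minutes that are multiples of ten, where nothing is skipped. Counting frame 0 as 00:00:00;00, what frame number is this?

As if non-drop at 30 labels/s: (0 × 3600 + 17 × 60 + 13) × 30 + 12 = 31002.
Minute boundaries passed: 17; those not divisible by 10: 17 − 1 = 16; dropped labels = 2 × 16 = 32.
Actual frame index = 31002 − 32 = 30970.

30970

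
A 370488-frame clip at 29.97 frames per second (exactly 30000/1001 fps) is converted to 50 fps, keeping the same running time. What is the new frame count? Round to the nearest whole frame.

618097 frames

Frames at target rate = 370488 × (50) / (30000/1001) = 15452437/25 ≈ 618097.480.
Nearest whole frame: 618097.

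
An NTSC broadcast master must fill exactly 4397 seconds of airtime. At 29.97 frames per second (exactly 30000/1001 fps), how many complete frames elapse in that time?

Frames = 4397 × 30000/1001 = 131910000/1001 ≈ 131778.2218.
Complete frames: 131778.

131778 frames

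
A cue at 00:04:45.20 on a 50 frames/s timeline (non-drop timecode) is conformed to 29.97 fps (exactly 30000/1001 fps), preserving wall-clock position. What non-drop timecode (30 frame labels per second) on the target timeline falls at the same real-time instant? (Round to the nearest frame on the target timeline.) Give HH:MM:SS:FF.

00:04:45:03

Source frame index: (0×3600 + 4×60 + 45) × 50 + 20 = 14270.
Real time: 14270 / (50) = 1427/5 s.
Target frame: (1427/5) × (30000/1001) = 8562000/1001 ≈ 8553.447 → 8553.
At 30 labels/s: frame 8553 → 00:04:45:03.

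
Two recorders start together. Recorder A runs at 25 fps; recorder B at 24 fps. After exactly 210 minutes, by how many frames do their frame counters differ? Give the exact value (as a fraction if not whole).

210 min = 12600 s.
A emits 25 × 12600 = 315000 frames; B emits 24 × 12600 = 302400.
Difference = 12600 frames; B is behind A.

12600 frames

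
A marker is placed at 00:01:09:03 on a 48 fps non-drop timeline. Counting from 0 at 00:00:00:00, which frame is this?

Total seconds to the label: (0 × 3600 + 1 × 60 + 9) = 69.
Frame index = 69 × 48 + 3 = 3315.

3315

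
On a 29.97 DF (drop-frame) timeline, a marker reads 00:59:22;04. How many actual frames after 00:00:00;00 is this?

106756

Complete 10-minute blocks: 5, each 17982 frames → 89910.
Remaining 9 whole minutes in the current block: 1800 + 8 × 1798 = 16184 frames.
Within the current minute: 22 × 30 + 4 − 2 = 662 (labels ;00/;01 skipped at this minute). Total = 89910 + 16184 + 662 = 106756.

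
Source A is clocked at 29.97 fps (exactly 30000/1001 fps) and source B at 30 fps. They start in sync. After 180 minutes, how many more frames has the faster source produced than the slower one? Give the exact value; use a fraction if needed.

180 min = 10800 s.
A emits 30000/1001 × 10800 = 324000000/1001 frames; B emits 30 × 10800 = 324000.
Difference = 324000/1001 frames (≈ 323.6763); B is ahead of A.

324000/1001 frames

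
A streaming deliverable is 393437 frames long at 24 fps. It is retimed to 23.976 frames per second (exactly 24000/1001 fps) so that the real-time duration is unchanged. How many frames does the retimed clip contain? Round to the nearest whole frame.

Frames at target rate = 393437 × (24000/1001) / (24) = 35767000/91 ≈ 393043.956.
Nearest whole frame: 393044.

393044 frames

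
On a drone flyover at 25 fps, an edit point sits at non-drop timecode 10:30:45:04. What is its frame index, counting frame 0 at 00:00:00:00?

946129

Total seconds to the label: (10 × 3600 + 30 × 60 + 45) = 37845.
Frame index = 37845 × 25 + 4 = 946129.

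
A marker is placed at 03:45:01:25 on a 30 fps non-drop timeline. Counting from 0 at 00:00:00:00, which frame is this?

frame 405055

Total seconds to the label: (3 × 3600 + 45 × 60 + 1) = 13501.
Frame index = 13501 × 30 + 25 = 405055.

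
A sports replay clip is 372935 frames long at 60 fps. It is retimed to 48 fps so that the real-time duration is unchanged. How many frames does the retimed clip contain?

298348 frames

Target frames = source frames × (target rate / source rate) = 372935 × (48)/(60) = 372935 × 4/5 = 298348.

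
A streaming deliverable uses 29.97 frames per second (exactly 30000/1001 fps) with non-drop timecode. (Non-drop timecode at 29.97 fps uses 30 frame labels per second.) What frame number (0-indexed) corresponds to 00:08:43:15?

Total seconds to the label: (0 × 3600 + 8 × 60 + 43) = 523.
Frame index = 523 × 30 + 15 = 15705.

15705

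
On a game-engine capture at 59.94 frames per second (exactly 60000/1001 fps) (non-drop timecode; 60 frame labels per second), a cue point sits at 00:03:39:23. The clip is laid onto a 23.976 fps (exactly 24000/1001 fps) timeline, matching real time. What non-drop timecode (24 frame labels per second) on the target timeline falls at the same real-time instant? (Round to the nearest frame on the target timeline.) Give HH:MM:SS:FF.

00:03:39:09

Source frame index: (0×3600 + 3×60 + 39) × 60 + 23 = 13163.
Real time: 13163 / (60000/1001) = 13176163/60000 s.
Target frame: (13176163/60000) × (24000/1001) = 26326/5 ≈ 5265.200 → 5265.
At 24 labels/s: frame 5265 → 00:03:39:09.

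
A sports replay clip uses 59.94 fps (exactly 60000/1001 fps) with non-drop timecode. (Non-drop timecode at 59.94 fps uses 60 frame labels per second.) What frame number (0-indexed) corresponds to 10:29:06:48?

Total seconds to the label: (10 × 3600 + 29 × 60 + 6) = 37746.
Frame index = 37746 × 60 + 48 = 2264808.

frame 2264808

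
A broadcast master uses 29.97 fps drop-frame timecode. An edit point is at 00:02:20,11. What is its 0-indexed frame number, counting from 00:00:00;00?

Complete 10-minute blocks: 0, each 17982 frames → 0.
Remaining 2 whole minutes in the current block: 1800 + 1 × 1798 = 3598 frames.
Within the current minute: 20 × 30 + 11 − 2 = 609 (labels ;00/;01 skipped at this minute). Total = 0 + 3598 + 609 = 4207.

4207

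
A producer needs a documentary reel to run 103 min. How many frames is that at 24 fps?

103 min = 6180 s.
Frames = 6180 × 24 = 148320.

148320 frames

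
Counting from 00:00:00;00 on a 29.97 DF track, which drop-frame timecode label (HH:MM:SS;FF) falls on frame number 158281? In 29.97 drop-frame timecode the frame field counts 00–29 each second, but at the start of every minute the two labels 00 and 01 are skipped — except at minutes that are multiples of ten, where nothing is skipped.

01:28:01;11

Each 10-minute DF block holds 10 × 60 × 30 − 9 × 2 = 17982 frames. 158281 ÷ 17982 → 8 full blocks, remainder 14425.
Within the partial block the first minute is 1800 frames and each further minute 1798, so 8 further minute boundaries passed. Total skipped labels = 18 × 8 + 2 × 8 = 160.
Non-drop label index = 158281 + 160 = 158441; at 30 labels/s that is 01:28:01:11, i.e. DF 01:28:01;11.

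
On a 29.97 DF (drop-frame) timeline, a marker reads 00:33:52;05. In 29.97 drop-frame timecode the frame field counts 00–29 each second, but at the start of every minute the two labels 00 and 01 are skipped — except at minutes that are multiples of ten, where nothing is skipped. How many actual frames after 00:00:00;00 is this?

60905

Complete 10-minute blocks: 3, each 17982 frames → 53946.
Remaining 3 whole minutes in the current block: 1800 + 2 × 1798 = 5396 frames.
Within the current minute: 52 × 30 + 5 − 2 = 1563 (labels ;00/;01 skipped at this minute). Total = 53946 + 5396 + 1563 = 60905.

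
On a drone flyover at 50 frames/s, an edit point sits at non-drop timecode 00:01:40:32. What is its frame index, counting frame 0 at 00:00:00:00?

frame 5032

Total seconds to the label: (0 × 3600 + 1 × 60 + 40) = 100.
Frame index = 100 × 50 + 32 = 5032.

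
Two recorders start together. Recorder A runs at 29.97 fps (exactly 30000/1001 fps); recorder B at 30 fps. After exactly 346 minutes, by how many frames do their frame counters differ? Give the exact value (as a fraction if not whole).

622800/1001 frames

346 min = 20760 s.
A emits 30000/1001 × 20760 = 622800000/1001 frames; B emits 30 × 20760 = 622800.
Difference = 622800/1001 frames (≈ 622.1778); B is ahead of A.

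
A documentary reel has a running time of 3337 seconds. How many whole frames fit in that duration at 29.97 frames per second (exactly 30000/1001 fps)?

100009 frames

Frames = 3337 × 30000/1001 = 100110000/1001 ≈ 100009.9900.
Complete frames: 100009.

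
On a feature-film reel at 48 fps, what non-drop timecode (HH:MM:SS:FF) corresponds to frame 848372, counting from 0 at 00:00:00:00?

848372 ÷ 48 = 17674 full seconds, remainder 20 frames.
17674 s = 4 h 54 min 34 s.
Timecode: 04:54:34:20.

04:54:34:20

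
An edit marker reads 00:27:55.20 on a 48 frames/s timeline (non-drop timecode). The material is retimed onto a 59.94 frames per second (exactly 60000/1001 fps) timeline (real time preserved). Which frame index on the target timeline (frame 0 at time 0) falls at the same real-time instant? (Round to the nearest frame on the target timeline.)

frame 100425

Source frame index: (0×3600 + 27×60 + 55) × 48 + 20 = 80420.
Real time: 80420 / (48) = 20105/12 s.
Target frame: (20105/12) × (60000/1001) = 100525000/1001 ≈ 100424.575 → 100425.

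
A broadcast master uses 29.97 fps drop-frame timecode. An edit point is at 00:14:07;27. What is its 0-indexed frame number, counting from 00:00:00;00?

As if non-drop at 30 labels/s: (0 × 3600 + 14 × 60 + 7) × 30 + 27 = 25437.
Minute boundaries passed: 14; those not divisible by 10: 14 − 1 = 13; dropped labels = 2 × 13 = 26.
Actual frame index = 25437 − 26 = 25411.

25411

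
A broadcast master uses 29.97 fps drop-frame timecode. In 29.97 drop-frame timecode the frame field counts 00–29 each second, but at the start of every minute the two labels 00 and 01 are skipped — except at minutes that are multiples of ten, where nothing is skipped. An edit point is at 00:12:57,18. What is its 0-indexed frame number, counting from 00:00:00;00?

As if non-drop at 30 labels/s: (0 × 3600 + 12 × 60 + 57) × 30 + 18 = 23328.
Minute boundaries passed: 12; those not divisible by 10: 12 − 1 = 11; dropped labels = 2 × 11 = 22.
Actual frame index = 23328 − 22 = 23306.

23306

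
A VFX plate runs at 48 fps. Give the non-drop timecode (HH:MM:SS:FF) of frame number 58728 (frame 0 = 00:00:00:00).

58728 ÷ 48 = 1223 full seconds, remainder 24 frames.
1223 s = 0 h 20 min 23 s.
Timecode: 00:20:23:24.

00:20:23:24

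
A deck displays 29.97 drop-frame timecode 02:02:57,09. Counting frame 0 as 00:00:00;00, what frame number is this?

221099

As if non-drop at 30 labels/s: (2 × 3600 + 2 × 60 + 57) × 30 + 9 = 221319.
Minute boundaries passed: 122; those not divisible by 10: 122 − 12 = 110; dropped labels = 2 × 110 = 220.
Actual frame index = 221319 − 220 = 221099.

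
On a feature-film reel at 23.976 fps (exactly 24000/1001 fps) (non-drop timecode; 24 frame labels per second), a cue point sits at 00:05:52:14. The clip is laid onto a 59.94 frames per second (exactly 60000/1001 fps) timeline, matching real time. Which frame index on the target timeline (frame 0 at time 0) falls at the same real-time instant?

Source frame index: (0×3600 + 5×60 + 52) × 24 + 14 = 8462.
Real time: 8462 / (24000/1001) = 4235231/12000 s.
Target frame: (4235231/12000) × (60000/1001) = 21155.

frame 21155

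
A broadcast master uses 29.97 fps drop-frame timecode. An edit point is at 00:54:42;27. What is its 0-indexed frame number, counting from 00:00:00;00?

Complete 10-minute blocks: 5, each 17982 frames → 89910.
Remaining 4 whole minutes in the current block: 1800 + 3 × 1798 = 7194 frames.
Within the current minute: 42 × 30 + 27 − 2 = 1285 (labels ;00/;01 skipped at this minute). Total = 89910 + 7194 + 1285 = 98389.

98389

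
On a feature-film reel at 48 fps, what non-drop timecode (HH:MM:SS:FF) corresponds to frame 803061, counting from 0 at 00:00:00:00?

803061 ÷ 48 = 16730 full seconds, remainder 21 frames.
16730 s = 4 h 38 min 50 s.
Timecode: 04:38:50:21.

04:38:50:21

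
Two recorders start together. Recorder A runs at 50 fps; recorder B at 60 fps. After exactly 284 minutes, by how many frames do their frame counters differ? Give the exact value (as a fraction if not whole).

284 min = 17040 s.
A emits 50 × 17040 = 852000 frames; B emits 60 × 17040 = 1022400.
Difference = 170400 frames; B is ahead of A.

170400 frames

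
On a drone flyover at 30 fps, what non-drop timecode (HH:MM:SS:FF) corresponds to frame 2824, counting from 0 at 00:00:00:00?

00:01:34:04

2824 ÷ 30 = 94 full seconds, remainder 4 frames.
94 s = 0 h 1 min 34 s.
Timecode: 00:01:34:04.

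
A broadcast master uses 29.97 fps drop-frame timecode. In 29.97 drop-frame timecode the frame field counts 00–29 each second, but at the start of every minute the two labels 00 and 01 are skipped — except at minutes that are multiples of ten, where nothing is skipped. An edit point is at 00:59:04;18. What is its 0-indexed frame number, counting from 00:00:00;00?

106230

Complete 10-minute blocks: 5, each 17982 frames → 89910.
Remaining 9 whole minutes in the current block: 1800 + 8 × 1798 = 16184 frames.
Within the current minute: 4 × 30 + 18 − 2 = 136 (labels ;00/;01 skipped at this minute). Total = 89910 + 16184 + 136 = 106230.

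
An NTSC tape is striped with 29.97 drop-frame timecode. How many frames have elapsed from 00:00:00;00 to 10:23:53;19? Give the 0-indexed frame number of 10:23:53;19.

1121887

Complete 10-minute blocks: 62, each 17982 frames → 1114884.
Remaining 3 whole minutes in the current block: 1800 + 2 × 1798 = 5396 frames.
Within the current minute: 53 × 30 + 19 − 2 = 1607 (labels ;00/;01 skipped at this minute). Total = 1114884 + 5396 + 1607 = 1121887.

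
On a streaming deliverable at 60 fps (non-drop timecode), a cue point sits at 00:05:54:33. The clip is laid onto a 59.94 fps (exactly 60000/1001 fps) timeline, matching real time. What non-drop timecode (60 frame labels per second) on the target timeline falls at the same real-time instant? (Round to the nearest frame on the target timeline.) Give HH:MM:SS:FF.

Source frame index: (0×3600 + 5×60 + 54) × 60 + 33 = 21273.
Real time: 21273 / (60) = 7091/20 s.
Target frame: (7091/20) × (60000/1001) = 3039000/143 ≈ 21251.748 → 21252.
At 60 labels/s: frame 21252 → 00:05:54:12.

00:05:54:12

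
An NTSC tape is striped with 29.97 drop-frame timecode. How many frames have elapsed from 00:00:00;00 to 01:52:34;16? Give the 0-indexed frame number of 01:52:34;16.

Complete 10-minute blocks: 11, each 17982 frames → 197802.
Remaining 2 whole minutes in the current block: 1800 + 1 × 1798 = 3598 frames.
Within the current minute: 34 × 30 + 16 − 2 = 1034 (labels ;00/;01 skipped at this minute). Total = 197802 + 3598 + 1034 = 202434.

202434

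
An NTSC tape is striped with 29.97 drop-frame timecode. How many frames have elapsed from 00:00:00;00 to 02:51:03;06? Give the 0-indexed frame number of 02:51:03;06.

307588

Complete 10-minute blocks: 17, each 17982 frames → 305694.
Remaining 1 whole minute in the current block: 1800 + 0 × 1798 = 1800 frames.
Within the current minute: 3 × 30 + 6 − 2 = 94 (labels ;00/;01 skipped at this minute). Total = 305694 + 1800 + 94 = 307588.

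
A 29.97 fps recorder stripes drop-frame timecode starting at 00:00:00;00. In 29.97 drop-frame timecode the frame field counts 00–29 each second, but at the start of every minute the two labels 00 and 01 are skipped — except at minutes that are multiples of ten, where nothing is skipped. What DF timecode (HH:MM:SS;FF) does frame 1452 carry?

Each 10-minute DF block holds 10 × 60 × 30 − 9 × 2 = 17982 frames. 1452 ÷ 17982 → 0 full blocks, remainder 1452.
Within the partial block the first minute is 1800 frames and each further minute 1798, so 0 further minute boundaries passed. Total skipped labels = 18 × 0 + 2 × 0 = 0.
Non-drop label index = 1452 + 0 = 1452; at 30 labels/s that is 00:00:48:12, i.e. DF 00:00:48;12.

00:00:48;12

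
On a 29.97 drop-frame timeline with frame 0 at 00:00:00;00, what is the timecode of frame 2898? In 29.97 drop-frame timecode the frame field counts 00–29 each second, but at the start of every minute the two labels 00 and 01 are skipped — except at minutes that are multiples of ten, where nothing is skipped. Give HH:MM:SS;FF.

00:01:36;20

Ten DF minutes hold 17982 frames, so frame 2898 lies in block 0 (frames 0–17981) with 2898 frames into that block.
The block's first minute is 1800 frames and the rest 1798 each; 2898 frames reaches minute 1, so 0 × 18 + 1 × 2 = 2 labels have been skipped so far.
Adding those back, label number 2898 + 2 = 2900 at 30 labels/s is 96 s + 20 f = 0 h 1 min 36 s frame 20, i.e. 00:01:36;20.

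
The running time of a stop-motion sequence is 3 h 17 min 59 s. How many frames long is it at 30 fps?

3 h 17 min 59 s = 11879 s.
Frames = 11879 × 30 = 356370.

356370 frames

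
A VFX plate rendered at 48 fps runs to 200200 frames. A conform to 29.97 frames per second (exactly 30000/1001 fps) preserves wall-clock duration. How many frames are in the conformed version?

Target frames = source frames × (target rate / source rate) = 200200 × (30000/1001)/(48) = 200200 × 625/1001 = 125000.

125000 frames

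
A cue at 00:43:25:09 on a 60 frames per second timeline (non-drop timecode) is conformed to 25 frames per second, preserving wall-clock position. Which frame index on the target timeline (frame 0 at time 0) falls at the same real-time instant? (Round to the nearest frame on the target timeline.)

Source frame index: (0×3600 + 43×60 + 25) × 60 + 9 = 156309.
Real time: 156309 / (60) = 52103/20 s.
Target frame: (52103/20) × (25) = 260515/4 ≈ 65128.750 → 65129.

frame 65129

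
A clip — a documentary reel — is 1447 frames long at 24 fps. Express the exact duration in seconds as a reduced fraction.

1447/24 seconds

Running time = 1447 ÷ (24) = 1447 × 1/24 = 1447/24 s.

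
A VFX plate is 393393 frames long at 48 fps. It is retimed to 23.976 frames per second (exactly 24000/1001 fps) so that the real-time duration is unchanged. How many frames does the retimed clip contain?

Target frames = source frames × (target rate / source rate) = 393393 × (24000/1001)/(48) = 393393 × 500/1001 = 196500.

196500 frames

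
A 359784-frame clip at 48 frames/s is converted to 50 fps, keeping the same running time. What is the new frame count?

Target frames = source frames × (target rate / source rate) = 359784 × (50)/(48) = 359784 × 25/24 = 374775.

374775 frames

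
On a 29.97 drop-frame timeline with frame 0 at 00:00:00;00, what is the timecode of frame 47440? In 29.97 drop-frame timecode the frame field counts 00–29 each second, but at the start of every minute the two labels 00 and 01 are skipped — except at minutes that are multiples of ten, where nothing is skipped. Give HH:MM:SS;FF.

Each 10-minute DF block holds 10 × 60 × 30 − 9 × 2 = 17982 frames. 47440 ÷ 17982 → 2 full blocks, remainder 11476.
Within the partial block the first minute is 1800 frames and each further minute 1798, so 6 further minute boundaries passed. Total skipped labels = 18 × 2 + 2 × 6 = 48.
Non-drop label index = 47440 + 48 = 47488; at 30 labels/s that is 00:26:22:28, i.e. DF 00:26:22;28.

00:26:22;28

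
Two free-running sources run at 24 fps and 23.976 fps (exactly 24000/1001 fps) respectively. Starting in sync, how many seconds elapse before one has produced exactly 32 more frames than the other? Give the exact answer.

The gap grows by |24000/1001 − 24| = 24/1001 frames per second.
Time for a 32-frame gap: 32 ÷ (24/1001) = 4004/3 s.

4004/3 seconds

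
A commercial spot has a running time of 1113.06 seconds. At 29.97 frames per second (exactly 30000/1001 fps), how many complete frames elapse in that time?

Frames = 1113.06 × 30000/1001 = 2568600/77 ≈ 33358.4416.
Complete frames: 33358.

33358 frames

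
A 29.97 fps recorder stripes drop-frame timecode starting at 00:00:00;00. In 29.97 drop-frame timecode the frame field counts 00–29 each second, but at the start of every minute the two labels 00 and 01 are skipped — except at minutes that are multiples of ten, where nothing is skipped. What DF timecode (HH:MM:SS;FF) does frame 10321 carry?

Each 10-minute DF block holds 10 × 60 × 30 − 9 × 2 = 17982 frames. 10321 ÷ 17982 → 0 full blocks, remainder 10321.
Within the partial block the first minute is 1800 frames and each further minute 1798, so 5 further minute boundaries passed. Total skipped labels = 18 × 0 + 2 × 5 = 10.
Non-drop label index = 10321 + 10 = 10331; at 30 labels/s that is 00:05:44:11, i.e. DF 00:05:44;11.

00:05:44;11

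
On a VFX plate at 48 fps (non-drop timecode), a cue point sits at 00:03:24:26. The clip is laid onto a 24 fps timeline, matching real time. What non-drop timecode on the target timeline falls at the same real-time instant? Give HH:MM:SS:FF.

Source frame index: (0×3600 + 3×60 + 24) × 48 + 26 = 9818.
Real time: 9818 / (48) = 4909/24 s.
Target frame: (4909/24) × (24) = 4909.
At 24 labels/s: frame 4909 → 00:03:24:13.

00:03:24:13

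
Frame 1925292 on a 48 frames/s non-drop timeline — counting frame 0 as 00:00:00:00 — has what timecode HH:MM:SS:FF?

11:08:30:12

1925292 ÷ 48 = 40110 full seconds, remainder 12 frames.
40110 s = 11 h 8 min 30 s.
Timecode: 11:08:30:12.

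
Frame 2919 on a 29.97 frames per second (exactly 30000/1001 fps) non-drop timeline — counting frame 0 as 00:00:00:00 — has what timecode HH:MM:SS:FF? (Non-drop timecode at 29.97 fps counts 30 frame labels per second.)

2919 ÷ 30 = 97 full seconds, remainder 9 frames.
97 s = 0 h 1 min 37 s.
Timecode: 00:01:37:09.

00:01:37:09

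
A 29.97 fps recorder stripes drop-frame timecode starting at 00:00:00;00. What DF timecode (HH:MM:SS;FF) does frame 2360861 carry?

21:52:54;03

Each 10-minute DF block holds 10 × 60 × 30 − 9 × 2 = 17982 frames. 2360861 ÷ 17982 → 131 full blocks, remainder 5219.
Within the partial block the first minute is 1800 frames and each further minute 1798, so 2 further minute boundaries passed. Total skipped labels = 18 × 131 + 2 × 2 = 2362.
Non-drop label index = 2360861 + 2362 = 2363223; at 30 labels/s that is 21:52:54:03, i.e. DF 21:52:54;03.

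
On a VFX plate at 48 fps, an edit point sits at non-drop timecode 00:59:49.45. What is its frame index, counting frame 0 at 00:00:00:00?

Total seconds to the label: (0 × 3600 + 59 × 60 + 49) = 3589.
Frame index = 3589 × 48 + 45 = 172317.

frame 172317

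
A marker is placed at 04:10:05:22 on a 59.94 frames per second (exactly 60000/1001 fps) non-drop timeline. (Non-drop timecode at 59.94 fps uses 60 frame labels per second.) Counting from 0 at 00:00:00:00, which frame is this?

900322

Total seconds to the label: (4 × 3600 + 10 × 60 + 5) = 15005.
Frame index = 15005 × 60 + 22 = 900322.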